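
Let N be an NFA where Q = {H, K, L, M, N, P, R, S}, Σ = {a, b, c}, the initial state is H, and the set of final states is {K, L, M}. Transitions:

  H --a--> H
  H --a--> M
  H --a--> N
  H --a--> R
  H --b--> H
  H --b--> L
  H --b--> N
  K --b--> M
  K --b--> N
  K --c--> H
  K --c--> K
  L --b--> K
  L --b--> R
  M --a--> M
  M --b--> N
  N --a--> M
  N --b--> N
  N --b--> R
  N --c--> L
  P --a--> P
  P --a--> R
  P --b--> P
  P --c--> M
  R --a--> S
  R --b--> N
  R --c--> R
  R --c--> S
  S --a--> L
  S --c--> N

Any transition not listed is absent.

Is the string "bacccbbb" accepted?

No

Start in {H}.
Read 'b': H→{H, L, N}; now {H, L, N}.
Read 'a': H→{H, M, N, R}, L→∅, N→{M}; now {H, M, N, R}.
Read 'c': H→∅, M→∅, N→{L}, R→{R, S}; now {L, R, S}.
Read 'c': L→∅, R→{R, S}, S→{N}; now {N, R, S}.
Read 'c': N→{L}, R→{R, S}, S→{N}; now {L, N, R, S}.
Read 'b': L→{K, R}, N→{N, R}, R→{N}, S→∅; now {K, N, R}.
Read 'b': K→{M, N}, N→{N, R}, R→{N}; now {M, N, R}.
Read 'b': M→{N}, N→{N, R}, R→{N}; now {N, R}.
The final set {N, R} contains no accepting state.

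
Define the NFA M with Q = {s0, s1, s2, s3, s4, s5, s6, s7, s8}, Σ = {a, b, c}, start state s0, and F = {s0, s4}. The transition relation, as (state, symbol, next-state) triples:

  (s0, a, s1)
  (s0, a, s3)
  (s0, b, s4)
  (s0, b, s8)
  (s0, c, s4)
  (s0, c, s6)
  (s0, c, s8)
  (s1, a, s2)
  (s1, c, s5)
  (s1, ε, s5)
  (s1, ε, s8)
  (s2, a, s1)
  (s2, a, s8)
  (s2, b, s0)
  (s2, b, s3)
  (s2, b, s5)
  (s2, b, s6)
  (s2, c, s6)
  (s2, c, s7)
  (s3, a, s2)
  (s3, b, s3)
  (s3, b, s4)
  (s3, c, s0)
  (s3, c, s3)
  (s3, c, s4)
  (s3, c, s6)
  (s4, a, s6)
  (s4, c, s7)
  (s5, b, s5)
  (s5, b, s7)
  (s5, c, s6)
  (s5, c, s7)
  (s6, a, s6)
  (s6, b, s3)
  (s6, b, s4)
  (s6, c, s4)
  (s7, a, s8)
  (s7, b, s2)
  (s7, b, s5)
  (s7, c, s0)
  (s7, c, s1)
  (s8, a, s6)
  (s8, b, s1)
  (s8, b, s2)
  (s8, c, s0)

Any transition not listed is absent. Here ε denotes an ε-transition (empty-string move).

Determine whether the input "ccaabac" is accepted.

Start in {s0}.
Read 'c': {s0} → {s4, s6, s8}.
Read 'c': {s4, s6, s8} → {s0, s4, s7}.
Read 'a': {s0, s4, s7} → {s1, s3, s5, s6, s8}.
Read 'a': {s1, s3, s5, s6, s8} → {s2, s6}.
Read 'b': {s2, s6} → {s0, s3, s4, s5, s6}.
Read 'a': {s0, s3, s4, s5, s6} → {s1, s2, s3, s5, s6, s8}.
Read 'c': {s1, s2, s3, s5, s6, s8} → {s0, s3, s4, s5, s6, s7}.
The final set {s0, s3, s4, s5, s6, s7} contains the accepting states s0, s4.

Yes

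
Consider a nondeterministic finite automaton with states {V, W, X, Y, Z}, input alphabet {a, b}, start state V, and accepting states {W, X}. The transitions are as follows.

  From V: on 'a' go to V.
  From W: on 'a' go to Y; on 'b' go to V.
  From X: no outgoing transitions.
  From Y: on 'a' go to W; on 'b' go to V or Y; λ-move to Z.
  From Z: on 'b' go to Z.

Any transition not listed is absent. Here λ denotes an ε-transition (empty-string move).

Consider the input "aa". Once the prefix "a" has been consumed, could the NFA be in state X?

Start in {V}.
Read 'a': {V} → {V}.
State X is not in {V}.

No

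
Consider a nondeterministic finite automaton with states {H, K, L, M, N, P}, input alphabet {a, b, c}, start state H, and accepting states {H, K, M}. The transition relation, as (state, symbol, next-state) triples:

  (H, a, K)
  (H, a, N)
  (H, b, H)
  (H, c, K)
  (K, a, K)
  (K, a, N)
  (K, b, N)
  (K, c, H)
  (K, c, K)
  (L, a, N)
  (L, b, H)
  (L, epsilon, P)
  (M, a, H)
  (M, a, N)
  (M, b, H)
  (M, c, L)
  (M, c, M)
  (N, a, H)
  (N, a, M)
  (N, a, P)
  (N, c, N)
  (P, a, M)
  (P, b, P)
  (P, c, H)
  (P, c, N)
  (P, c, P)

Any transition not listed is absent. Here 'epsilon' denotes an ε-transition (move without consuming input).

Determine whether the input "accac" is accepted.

Start in {H}.
Read 'a': {H} → {K, N}.
Read 'c': {K, N} → {H, K, N}.
Read 'c': {H, K, N} → {H, K, N}.
Read 'a': {H, K, N} → {H, K, M, N, P}.
Read 'c': {H, K, M, N, P} → {H, K, L, M, N, P}.
The final set {H, K, L, M, N, P} contains the accepting states H, K, M.

Yes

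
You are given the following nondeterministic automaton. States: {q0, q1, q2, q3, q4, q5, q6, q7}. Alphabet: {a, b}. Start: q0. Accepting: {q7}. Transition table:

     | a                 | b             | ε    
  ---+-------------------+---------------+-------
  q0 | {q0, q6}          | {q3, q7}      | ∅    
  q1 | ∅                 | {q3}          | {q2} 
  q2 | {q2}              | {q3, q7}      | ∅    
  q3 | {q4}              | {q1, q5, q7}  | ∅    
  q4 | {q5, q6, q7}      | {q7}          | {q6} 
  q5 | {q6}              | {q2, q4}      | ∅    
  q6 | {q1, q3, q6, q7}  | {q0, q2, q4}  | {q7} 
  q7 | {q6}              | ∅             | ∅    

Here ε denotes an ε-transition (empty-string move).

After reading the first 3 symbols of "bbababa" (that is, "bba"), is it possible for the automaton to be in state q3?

Start in {q0}.
Read 'b': q0→{q3, q7}; now {q3, q7}.
Read 'b': q3→{q1, q5, q7}, q7→∅; union {q1, q5, q7}; ε-closure = {q1, q2, q5, q7}.
Read 'a': q1→∅, q2→{q2}, q5→{q6}, q7→{q6}; union {q2, q6}; ε-closure = {q2, q6, q7}.
State q3 is not in {q2, q6, q7}.

No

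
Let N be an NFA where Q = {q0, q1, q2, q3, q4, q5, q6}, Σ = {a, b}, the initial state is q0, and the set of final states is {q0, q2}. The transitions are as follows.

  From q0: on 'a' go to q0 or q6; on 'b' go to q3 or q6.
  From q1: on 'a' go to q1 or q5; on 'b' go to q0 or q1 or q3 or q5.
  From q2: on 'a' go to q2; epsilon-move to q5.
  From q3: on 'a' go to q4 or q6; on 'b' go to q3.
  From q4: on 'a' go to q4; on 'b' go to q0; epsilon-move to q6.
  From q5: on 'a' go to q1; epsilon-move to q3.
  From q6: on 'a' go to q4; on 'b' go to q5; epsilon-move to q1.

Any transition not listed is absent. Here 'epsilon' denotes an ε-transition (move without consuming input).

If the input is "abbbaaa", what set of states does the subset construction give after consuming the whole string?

Start in {q0}.
Read 'a': {q0} → {q0, q1, q6}.
Read 'b': {q0, q1, q6} → {q0, q1, q3, q5, q6}.
Read 'b': {q0, q1, q3, q5, q6} → {q0, q1, q3, q5, q6}.
Read 'b': {q0, q1, q3, q5, q6} → {q0, q1, q3, q5, q6}.
Read 'a': {q0, q1, q3, q5, q6} → {q0, q1, q3, q4, q5, q6}.
Read 'a': {q0, q1, q3, q4, q5, q6} → {q0, q1, q3, q4, q5, q6}.
Read 'a': {q0, q1, q3, q4, q5, q6} → {q0, q1, q3, q4, q5, q6}.

{q0, q1, q3, q4, q5, q6}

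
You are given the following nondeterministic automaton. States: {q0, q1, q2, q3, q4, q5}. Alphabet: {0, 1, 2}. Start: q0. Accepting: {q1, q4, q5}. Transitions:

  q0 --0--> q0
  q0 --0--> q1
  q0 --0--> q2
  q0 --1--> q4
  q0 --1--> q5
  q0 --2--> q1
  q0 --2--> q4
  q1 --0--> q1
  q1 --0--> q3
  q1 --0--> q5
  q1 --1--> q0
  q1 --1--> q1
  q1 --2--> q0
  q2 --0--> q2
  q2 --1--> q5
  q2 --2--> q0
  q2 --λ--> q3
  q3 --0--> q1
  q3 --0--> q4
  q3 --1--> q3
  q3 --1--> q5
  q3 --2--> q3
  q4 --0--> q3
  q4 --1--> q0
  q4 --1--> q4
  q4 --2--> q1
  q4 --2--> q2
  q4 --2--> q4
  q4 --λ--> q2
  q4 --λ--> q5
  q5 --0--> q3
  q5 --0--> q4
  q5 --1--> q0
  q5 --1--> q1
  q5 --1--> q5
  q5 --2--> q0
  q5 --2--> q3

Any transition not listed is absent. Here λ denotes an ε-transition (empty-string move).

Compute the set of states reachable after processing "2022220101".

{q0, q1, q2, q3, q4, q5}

Start in {q0}.
Read '2': q0→{q1, q4}; union {q1, q4}; ε-closure = {q1, q2, q3, q4, q5}.
Read '0': q1→{q1, q3, q5}, q2→{q2}, q3→{q1, q4}, q4→{q3}, q5→{q3, q4}; now {q1, q2, q3, q4, q5}.
Read '2': q1→{q0}, q2→{q0}, q3→{q3}, q4→{q1, q2, q4}, q5→{q0, q3}; union {q0, q1, q2, q3, q4}; ε-closure = {q0, q1, q2, q3, q4, q5}.
Read '2': q0→{q1, q4}, q1→{q0}, q2→{q0}, q3→{q3}, q4→{q1, q2, q4}, q5→{q0, q3}; union {q0, q1, q2, q3, q4}; ε-closure = {q0, q1, q2, q3, q4, q5}.
Read '2': q0→{q1, q4}, q1→{q0}, q2→{q0}, q3→{q3}, q4→{q1, q2, q4}, q5→{q0, q3}; union {q0, q1, q2, q3, q4}; ε-closure = {q0, q1, q2, q3, q4, q5}.
Read '2': q0→{q1, q4}, q1→{q0}, q2→{q0}, q3→{q3}, q4→{q1, q2, q4}, q5→{q0, q3}; union {q0, q1, q2, q3, q4}; ε-closure = {q0, q1, q2, q3, q4, q5}.
Read '0': q0→{q0, q1, q2}, q1→{q1, q3, q5}, q2→{q2}, q3→{q1, q4}, q4→{q3}, q5→{q3, q4}; now {q0, q1, q2, q3, q4, q5}.
Read '1': q0→{q4, q5}, q1→{q0, q1}, q2→{q5}, q3→{q3, q5}, q4→{q0, q4}, q5→{q0, q1, q5}; union {q0, q1, q3, q4, q5}; ε-closure = {q0, q1, q2, q3, q4, q5}.
Read '0': q0→{q0, q1, q2}, q1→{q1, q3, q5}, q2→{q2}, q3→{q1, q4}, q4→{q3}, q5→{q3, q4}; now {q0, q1, q2, q3, q4, q5}.
Read '1': q0→{q4, q5}, q1→{q0, q1}, q2→{q5}, q3→{q3, q5}, q4→{q0, q4}, q5→{q0, q1, q5}; union {q0, q1, q3, q4, q5}; ε-closure = {q0, q1, q2, q3, q4, q5}.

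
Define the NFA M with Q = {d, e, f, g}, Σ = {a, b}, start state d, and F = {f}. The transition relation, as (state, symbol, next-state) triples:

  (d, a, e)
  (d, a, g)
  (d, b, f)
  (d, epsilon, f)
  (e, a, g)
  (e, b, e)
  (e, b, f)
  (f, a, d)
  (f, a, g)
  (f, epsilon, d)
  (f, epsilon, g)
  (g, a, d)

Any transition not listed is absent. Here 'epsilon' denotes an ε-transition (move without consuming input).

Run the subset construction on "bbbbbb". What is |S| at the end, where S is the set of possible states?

3

Start: ε-closure({d}) = {d, f, g}.
Read 'b': {d, f, g} → {d, f, g}.
Read 'b': {d, f, g} → {d, f, g}.
Read 'b': {d, f, g} → {d, f, g}.
Read 'b': {d, f, g} → {d, f, g}.
Read 'b': {d, f, g} → {d, f, g}.
Read 'b': {d, f, g} → {d, f, g}.
That set has 3 states.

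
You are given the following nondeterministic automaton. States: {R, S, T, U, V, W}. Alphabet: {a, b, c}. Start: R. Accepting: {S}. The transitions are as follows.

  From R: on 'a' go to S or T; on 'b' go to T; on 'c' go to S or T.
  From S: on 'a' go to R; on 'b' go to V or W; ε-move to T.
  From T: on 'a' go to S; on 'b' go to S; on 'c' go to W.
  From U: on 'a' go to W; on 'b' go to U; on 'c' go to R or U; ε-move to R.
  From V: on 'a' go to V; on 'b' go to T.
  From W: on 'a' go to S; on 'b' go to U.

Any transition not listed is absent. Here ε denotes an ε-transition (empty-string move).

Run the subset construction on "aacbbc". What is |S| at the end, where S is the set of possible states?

5

Start in {R}.
Read 'a': {R} → {S, T}.
Read 'a': {S, T} → {R, S, T}.
Read 'c': {R, S, T} → {S, T, W}.
Read 'b': {S, T, W} → {R, S, T, U, V, W}.
Read 'b': {R, S, T, U, V, W} → {R, S, T, U, V, W}.
Read 'c': {R, S, T, U, V, W} → {R, S, T, U, W}.
That set has 5 states.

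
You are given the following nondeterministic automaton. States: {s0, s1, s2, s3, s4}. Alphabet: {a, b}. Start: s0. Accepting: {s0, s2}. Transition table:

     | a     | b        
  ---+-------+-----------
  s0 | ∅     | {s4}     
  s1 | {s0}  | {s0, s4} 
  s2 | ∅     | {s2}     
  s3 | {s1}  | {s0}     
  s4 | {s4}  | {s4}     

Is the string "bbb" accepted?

Start in {s0}.
Read 'b': s0→{s4}; now {s4}.
Read 'b': s4→{s4}; now {s4}.
Read 'b': s4→{s4}; now {s4}.
The final set {s4} contains no accepting state.

No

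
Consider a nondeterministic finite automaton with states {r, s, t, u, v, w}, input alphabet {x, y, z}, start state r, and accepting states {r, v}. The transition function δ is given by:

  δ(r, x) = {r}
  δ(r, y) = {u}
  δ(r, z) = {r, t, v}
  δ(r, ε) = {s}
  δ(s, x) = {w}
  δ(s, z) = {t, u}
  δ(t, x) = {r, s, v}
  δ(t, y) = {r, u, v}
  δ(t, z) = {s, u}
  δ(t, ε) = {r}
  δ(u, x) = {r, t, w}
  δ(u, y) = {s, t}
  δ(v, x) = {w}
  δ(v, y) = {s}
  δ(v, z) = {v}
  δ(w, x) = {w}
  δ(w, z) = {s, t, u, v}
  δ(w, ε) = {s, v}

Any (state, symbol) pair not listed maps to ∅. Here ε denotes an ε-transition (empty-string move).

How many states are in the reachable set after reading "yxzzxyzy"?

Start: ε-closure({r}) = {r, s}.
Read 'y': r→{u}, s→∅; now {u}.
Read 'x': u→{r, t, w}; union {r, t, w}; ε-closure = {r, s, t, v, w}.
Read 'z': r→{r, t, v}, s→{t, u}, t→{s, u}, v→{v}, w→{s, t, u, v}; now {r, s, t, u, v}.
Read 'z': r→{r, t, v}, s→{t, u}, t→{s, u}, u→∅, v→{v}; now {r, s, t, u, v}.
Read 'x': r→{r}, s→{w}, t→{r, s, v}, u→{r, t, w}, v→{w}; now {r, s, t, v, w}.
Read 'y': r→{u}, s→∅, t→{r, u, v}, v→{s}, w→∅; now {r, s, u, v}.
Read 'z': r→{r, t, v}, s→{t, u}, u→∅, v→{v}; union {r, t, u, v}; ε-closure = {r, s, t, u, v}.
Read 'y': r→{u}, s→∅, t→{r, u, v}, u→{s, t}, v→{s}; now {r, s, t, u, v}.
That set has 5 states.

5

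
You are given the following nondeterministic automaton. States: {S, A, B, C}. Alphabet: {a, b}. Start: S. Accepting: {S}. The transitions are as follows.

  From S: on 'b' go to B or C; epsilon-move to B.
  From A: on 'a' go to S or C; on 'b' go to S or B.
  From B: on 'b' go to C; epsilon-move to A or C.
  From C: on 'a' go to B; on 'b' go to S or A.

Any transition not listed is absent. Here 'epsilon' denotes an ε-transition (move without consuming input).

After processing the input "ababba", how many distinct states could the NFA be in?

Start: ε-closure({S}) = {S, A, B, C}.
Read 'a': {S, A, B, C} → {S, A, B, C}.
Read 'b': {S, A, B, C} → {S, A, B, C}.
Read 'a': {S, A, B, C} → {S, A, B, C}.
Read 'b': {S, A, B, C} → {S, A, B, C}.
Read 'b': {S, A, B, C} → {S, A, B, C}.
Read 'a': {S, A, B, C} → {S, A, B, C}.
That set has 4 states.

4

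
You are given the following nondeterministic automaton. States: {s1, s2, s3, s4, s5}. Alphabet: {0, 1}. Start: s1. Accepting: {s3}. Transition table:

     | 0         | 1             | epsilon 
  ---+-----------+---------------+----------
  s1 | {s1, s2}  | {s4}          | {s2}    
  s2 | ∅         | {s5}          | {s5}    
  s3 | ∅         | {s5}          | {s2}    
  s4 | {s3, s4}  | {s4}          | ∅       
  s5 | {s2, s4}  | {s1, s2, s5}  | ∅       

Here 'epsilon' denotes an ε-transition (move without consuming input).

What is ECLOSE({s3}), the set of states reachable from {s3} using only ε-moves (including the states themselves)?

Begin with {s3}.
ε-move s3 → s2; add s2.
ε-move s2 → s5; add s5.

{s2, s3, s5}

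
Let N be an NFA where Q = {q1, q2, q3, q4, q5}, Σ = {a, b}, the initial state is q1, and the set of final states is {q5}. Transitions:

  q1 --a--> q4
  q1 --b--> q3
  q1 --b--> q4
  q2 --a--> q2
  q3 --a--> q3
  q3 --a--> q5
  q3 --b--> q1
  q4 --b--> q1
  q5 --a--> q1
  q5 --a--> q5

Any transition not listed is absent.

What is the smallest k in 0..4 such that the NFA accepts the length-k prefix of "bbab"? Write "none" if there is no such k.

none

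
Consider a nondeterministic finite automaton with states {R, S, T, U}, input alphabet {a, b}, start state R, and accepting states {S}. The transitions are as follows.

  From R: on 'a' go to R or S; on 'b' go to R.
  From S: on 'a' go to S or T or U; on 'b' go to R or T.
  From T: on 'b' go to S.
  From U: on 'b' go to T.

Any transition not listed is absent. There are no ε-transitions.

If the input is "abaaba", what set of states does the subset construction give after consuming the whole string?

Start in {R}.
Read 'a': R→{R, S}; now {R, S}.
Read 'b': R→{R}, S→{R, T}; now {R, T}.
Read 'a': R→{R, S}, T→∅; now {R, S}.
Read 'a': R→{R, S}, S→{S, T, U}; now {R, S, T, U}.
Read 'b': R→{R}, S→{R, T}, T→{S}, U→{T}; now {R, S, T}.
Read 'a': R→{R, S}, S→{S, T, U}, T→∅; now {R, S, T, U}.

{R, S, T, U}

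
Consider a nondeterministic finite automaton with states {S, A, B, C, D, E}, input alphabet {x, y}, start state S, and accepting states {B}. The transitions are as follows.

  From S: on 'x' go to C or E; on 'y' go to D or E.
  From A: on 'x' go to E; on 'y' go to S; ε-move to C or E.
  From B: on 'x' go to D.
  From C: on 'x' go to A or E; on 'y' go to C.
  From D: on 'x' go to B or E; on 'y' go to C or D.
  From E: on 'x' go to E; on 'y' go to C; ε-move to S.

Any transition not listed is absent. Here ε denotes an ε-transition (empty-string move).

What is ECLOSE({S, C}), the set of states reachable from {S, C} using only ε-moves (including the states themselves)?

{S, C}

Begin with {S, C}.
No ε-moves leave this set, so the closure equals the set itself.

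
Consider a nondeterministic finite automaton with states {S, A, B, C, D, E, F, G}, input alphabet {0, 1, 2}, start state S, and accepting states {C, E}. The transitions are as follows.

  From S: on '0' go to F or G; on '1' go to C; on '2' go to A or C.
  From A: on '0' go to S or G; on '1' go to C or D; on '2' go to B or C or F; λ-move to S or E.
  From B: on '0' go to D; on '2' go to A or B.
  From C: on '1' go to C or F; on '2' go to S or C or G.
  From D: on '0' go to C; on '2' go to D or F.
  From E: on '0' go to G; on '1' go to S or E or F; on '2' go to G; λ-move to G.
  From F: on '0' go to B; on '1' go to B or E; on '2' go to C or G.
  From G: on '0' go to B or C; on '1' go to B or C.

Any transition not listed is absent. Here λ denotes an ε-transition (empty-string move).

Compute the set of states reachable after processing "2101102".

{S, A, B, C, D, E, F, G}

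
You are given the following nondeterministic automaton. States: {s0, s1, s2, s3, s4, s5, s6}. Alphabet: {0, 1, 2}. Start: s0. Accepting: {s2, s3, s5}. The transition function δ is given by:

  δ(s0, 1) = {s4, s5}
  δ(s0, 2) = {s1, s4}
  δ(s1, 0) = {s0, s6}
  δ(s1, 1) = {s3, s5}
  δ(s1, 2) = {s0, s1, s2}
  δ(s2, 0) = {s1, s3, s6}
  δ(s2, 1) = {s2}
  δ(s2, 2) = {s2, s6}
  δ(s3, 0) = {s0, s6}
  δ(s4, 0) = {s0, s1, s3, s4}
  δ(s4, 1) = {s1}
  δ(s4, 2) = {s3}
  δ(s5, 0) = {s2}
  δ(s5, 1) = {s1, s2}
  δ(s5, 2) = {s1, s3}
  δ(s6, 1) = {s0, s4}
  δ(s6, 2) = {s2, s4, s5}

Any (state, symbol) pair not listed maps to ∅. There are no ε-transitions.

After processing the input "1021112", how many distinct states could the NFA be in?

5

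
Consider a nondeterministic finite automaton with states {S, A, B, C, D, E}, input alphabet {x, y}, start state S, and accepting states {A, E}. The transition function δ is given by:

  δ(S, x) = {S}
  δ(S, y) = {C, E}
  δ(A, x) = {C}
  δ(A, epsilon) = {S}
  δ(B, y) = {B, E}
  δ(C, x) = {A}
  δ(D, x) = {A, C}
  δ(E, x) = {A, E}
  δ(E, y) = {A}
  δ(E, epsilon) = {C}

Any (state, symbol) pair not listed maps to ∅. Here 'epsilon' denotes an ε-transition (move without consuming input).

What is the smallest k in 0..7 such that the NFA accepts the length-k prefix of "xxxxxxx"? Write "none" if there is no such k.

Start in {S}.
Read 'x': S→{S}; now {S}.
Read 'x': S→{S}; now {S}.
Read 'x': S→{S}; now {S}.
Read 'x': S→{S}; now {S}.
Read 'x': S→{S}; now {S}.
Read 'x': S→{S}; now {S}.
Read 'x': S→{S}; now {S}.
No reachable set along the way intersects F.

none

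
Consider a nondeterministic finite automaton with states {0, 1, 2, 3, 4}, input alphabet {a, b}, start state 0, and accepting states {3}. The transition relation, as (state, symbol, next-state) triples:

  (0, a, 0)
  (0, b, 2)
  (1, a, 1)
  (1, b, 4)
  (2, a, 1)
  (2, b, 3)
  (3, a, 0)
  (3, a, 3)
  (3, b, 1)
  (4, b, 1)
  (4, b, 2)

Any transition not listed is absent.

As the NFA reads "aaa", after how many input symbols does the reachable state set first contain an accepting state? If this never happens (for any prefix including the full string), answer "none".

none

Start in {0}.
Read 'a': 0→{0}; now {0}.
Read 'a': 0→{0}; now {0}.
Read 'a': 0→{0}; now {0}.
No reachable set along the way intersects F.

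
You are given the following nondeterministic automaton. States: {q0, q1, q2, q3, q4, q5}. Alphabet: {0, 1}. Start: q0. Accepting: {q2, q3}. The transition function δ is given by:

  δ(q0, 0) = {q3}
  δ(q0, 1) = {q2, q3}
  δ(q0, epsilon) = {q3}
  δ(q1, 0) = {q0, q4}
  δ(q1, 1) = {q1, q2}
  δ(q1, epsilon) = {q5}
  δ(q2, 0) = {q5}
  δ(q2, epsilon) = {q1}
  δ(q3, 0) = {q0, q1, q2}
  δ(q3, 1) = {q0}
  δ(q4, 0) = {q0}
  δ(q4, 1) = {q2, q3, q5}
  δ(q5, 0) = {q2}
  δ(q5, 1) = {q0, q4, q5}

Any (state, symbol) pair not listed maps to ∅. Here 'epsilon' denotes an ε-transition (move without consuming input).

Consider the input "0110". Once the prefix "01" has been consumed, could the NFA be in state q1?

Yes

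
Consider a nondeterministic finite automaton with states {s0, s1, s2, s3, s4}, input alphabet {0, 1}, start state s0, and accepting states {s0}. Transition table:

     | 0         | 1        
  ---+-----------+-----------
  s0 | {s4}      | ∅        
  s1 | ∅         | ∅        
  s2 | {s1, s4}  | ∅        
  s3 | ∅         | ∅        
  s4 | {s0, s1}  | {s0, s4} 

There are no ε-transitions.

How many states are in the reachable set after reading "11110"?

Start in {s0}.
Read '1': s0→∅; now ∅.
The set is empty and remains empty for the remaining 4 symbols.
That set has 0 states.

0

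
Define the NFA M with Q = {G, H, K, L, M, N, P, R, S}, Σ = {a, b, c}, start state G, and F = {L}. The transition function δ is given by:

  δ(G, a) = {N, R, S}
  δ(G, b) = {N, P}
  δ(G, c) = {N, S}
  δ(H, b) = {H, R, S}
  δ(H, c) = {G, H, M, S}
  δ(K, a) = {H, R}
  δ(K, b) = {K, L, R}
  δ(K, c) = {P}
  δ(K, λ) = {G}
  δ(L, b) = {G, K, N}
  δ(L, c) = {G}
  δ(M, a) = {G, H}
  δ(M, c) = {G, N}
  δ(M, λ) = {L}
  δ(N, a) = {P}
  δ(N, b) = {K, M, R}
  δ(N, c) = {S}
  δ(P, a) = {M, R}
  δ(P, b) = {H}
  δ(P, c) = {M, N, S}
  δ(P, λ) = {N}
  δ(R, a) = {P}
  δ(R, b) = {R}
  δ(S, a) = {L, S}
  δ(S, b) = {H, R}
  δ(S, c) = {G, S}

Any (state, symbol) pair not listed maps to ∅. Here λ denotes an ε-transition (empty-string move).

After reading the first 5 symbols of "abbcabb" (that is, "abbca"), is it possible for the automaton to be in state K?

No

Start in {G}.
Read 'a': G→{N, R, S}; now {N, R, S}.
Read 'b': N→{K, M, R}, R→{R}, S→{H, R}; union {H, K, M, R}; ε-closure = {G, H, K, L, M, R}.
Read 'b': G→{N, P}, H→{H, R, S}, K→{K, L, R}, L→{G, K, N}, M→∅, R→{R}; now {G, H, K, L, N, P, R, S}.
Read 'c': G→{N, S}, H→{G, H, M, S}, K→{P}, L→{G}, N→{S}, P→{M, N, S}, R→∅, S→{G, S}; union {G, H, M, N, P, S}; ε-closure = {G, H, L, M, N, P, S}.
Read 'a': G→{N, R, S}, H→∅, L→∅, M→{G, H}, N→{P}, P→{M, R}, S→{L, S}; now {G, H, L, M, N, P, R, S}.
State K is not in {G, H, L, M, N, P, R, S}.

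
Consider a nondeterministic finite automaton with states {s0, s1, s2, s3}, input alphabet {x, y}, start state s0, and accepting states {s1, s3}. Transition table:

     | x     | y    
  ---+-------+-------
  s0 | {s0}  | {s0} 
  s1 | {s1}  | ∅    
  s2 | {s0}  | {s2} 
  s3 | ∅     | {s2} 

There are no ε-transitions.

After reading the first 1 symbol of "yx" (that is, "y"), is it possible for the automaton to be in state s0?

Start in {s0}.
Read 'y': s0→{s0}; now {s0}.
State s0 is in {s0}.

Yes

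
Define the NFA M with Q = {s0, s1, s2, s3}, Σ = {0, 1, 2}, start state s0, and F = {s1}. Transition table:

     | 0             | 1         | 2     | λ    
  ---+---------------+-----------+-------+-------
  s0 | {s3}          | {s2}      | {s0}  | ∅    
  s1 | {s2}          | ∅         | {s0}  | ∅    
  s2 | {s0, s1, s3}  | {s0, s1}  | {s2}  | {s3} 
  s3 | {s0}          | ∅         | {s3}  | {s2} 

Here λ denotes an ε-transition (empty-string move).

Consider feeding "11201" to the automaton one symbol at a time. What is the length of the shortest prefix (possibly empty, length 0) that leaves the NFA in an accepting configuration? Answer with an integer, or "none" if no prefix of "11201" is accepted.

Start in {s0}.
Read '1': {s0} → {s2, s3}.
Read '1': {s2, s3} → {s0, s1}.
None of the earlier sets intersect F, but {s0, s1} does.

2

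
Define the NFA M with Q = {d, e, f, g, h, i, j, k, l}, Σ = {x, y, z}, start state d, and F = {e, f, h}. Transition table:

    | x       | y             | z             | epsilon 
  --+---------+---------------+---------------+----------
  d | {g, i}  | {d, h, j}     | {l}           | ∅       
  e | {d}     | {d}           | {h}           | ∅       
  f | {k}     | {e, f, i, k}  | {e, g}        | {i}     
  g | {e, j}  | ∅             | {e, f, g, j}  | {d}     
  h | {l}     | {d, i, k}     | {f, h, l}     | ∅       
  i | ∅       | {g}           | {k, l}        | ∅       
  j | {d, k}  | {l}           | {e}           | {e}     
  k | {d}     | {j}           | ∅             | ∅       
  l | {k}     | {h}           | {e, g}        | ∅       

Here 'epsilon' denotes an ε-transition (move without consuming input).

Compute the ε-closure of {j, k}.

{e, j, k}

Begin with {j, k}.
ε-move j → e; add e.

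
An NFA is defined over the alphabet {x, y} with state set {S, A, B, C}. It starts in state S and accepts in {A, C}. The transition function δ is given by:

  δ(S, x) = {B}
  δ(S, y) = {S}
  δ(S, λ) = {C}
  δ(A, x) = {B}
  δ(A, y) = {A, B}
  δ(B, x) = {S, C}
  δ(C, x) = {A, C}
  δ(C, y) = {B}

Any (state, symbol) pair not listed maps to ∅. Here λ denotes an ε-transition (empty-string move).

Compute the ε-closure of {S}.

Begin with {S}.
ε-move S → C; add C.

{S, C}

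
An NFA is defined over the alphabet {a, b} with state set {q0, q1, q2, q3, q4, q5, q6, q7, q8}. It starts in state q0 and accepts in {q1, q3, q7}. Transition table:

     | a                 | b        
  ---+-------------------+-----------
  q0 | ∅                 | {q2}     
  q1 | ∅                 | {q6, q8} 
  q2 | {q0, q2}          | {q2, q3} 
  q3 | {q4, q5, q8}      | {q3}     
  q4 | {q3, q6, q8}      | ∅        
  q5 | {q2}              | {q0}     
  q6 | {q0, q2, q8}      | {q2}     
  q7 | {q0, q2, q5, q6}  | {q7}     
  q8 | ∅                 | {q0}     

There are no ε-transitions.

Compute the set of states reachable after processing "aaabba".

Start in {q0}.
Read 'a': {q0} → ∅.
The set is empty and remains empty for the remaining 5 symbols.

∅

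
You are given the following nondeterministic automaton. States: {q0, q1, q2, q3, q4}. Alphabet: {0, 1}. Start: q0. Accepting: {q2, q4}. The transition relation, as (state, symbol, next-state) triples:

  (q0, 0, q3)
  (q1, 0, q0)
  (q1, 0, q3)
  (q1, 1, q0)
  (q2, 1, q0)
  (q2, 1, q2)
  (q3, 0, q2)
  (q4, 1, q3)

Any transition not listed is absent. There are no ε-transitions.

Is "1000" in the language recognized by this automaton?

No

Start in {q0}.
Read '1': q0→∅; now ∅.
The set is empty and remains empty for the remaining 3 symbols.
The final set ∅ contains no accepting state.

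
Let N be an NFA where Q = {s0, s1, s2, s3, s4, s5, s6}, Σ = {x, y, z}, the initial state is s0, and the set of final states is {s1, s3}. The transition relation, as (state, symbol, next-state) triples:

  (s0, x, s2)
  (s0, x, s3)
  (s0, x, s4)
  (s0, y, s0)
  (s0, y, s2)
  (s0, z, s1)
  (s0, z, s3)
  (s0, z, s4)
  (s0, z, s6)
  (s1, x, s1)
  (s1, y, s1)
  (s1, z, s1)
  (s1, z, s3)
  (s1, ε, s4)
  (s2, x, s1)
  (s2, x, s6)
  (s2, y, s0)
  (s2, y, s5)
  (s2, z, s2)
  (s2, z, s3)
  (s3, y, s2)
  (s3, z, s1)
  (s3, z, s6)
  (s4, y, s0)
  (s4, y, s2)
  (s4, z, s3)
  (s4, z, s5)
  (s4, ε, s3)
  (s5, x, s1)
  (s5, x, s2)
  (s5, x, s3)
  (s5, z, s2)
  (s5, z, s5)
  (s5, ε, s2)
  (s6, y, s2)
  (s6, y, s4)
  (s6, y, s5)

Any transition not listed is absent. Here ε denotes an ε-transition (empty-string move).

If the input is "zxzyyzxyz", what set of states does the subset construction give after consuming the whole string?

Start in {s0}.
Read 'z': s0→{s1, s3, s4, s6}; now {s1, s3, s4, s6}.
Read 'x': s1→{s1}, s3→∅, s4→∅, s6→∅; union {s1}; ε-closure = {s1, s3, s4}.
Read 'z': s1→{s1, s3}, s3→{s1, s6}, s4→{s3, s5}; union {s1, s3, s5, s6}; ε-closure = {s1, s2, s3, s4, s5, s6}.
Read 'y': s1→{s1}, s2→{s0, s5}, s3→{s2}, s4→{s0, s2}, s5→∅, s6→{s2, s4, s5}; union {s0, s1, s2, s4, s5}; ε-closure = {s0, s1, s2, s3, s4, s5}.
Read 'y': s0→{s0, s2}, s1→{s1}, s2→{s0, s5}, s3→{s2}, s4→{s0, s2}, s5→∅; union {s0, s1, s2, s5}; ε-closure = {s0, s1, s2, s3, s4, s5}.
Read 'z': s0→{s1, s3, s4, s6}, s1→{s1, s3}, s2→{s2, s3}, s3→{s1, s6}, s4→{s3, s5}, s5→{s2, s5}; now {s1, s2, s3, s4, s5, s6}.
Read 'x': s1→{s1}, s2→{s1, s6}, s3→∅, s4→∅, s5→{s1, s2, s3}, s6→∅; union {s1, s2, s3, s6}; ε-closure = {s1, s2, s3, s4, s6}.
Read 'y': s1→{s1}, s2→{s0, s5}, s3→{s2}, s4→{s0, s2}, s6→{s2, s4, s5}; union {s0, s1, s2, s4, s5}; ε-closure = {s0, s1, s2, s3, s4, s5}.
Read 'z': s0→{s1, s3, s4, s6}, s1→{s1, s3}, s2→{s2, s3}, s3→{s1, s6}, s4→{s3, s5}, s5→{s2, s5}; now {s1, s2, s3, s4, s5, s6}.

{s1, s2, s3, s4, s5, s6}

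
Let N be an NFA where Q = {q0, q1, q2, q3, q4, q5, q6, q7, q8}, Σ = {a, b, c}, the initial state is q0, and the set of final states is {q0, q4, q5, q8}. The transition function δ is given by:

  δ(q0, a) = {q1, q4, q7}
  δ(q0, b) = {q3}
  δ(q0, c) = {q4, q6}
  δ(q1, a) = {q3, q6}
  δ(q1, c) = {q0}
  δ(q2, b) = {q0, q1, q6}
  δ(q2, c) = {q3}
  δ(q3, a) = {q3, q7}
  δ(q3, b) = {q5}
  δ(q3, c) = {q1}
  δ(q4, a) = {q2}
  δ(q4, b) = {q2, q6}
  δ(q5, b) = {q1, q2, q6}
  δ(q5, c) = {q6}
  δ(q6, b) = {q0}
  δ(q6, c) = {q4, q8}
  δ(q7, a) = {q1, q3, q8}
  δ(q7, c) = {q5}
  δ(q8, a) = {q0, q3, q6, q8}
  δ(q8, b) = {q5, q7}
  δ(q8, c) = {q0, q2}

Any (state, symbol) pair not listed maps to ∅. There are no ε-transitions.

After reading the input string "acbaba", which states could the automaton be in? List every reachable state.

{q1, q4, q7}

Start in {q0}.
Read 'a': q0→{q1, q4, q7}; now {q1, q4, q7}.
Read 'c': q1→{q0}, q4→∅, q7→{q5}; now {q0, q5}.
Read 'b': q0→{q3}, q5→{q1, q2, q6}; now {q1, q2, q3, q6}.
Read 'a': q1→{q3, q6}, q2→∅, q3→{q3, q7}, q6→∅; now {q3, q6, q7}.
Read 'b': q3→{q5}, q6→{q0}, q7→∅; now {q0, q5}.
Read 'a': q0→{q1, q4, q7}, q5→∅; now {q1, q4, q7}.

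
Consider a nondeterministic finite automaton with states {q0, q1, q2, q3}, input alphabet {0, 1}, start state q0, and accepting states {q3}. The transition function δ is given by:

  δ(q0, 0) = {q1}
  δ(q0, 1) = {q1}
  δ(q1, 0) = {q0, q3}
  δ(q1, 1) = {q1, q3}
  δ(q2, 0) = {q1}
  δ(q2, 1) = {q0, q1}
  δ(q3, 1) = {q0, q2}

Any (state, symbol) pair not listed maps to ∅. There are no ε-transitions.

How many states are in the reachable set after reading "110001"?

3

Start in {q0}.
Read '1': {q0} → {q1}.
Read '1': {q1} → {q1, q3}.
Read '0': {q1, q3} → {q0, q3}.
Read '0': {q0, q3} → {q1}.
Read '0': {q1} → {q0, q3}.
Read '1': {q0, q3} → {q0, q1, q2}.
That set has 3 states.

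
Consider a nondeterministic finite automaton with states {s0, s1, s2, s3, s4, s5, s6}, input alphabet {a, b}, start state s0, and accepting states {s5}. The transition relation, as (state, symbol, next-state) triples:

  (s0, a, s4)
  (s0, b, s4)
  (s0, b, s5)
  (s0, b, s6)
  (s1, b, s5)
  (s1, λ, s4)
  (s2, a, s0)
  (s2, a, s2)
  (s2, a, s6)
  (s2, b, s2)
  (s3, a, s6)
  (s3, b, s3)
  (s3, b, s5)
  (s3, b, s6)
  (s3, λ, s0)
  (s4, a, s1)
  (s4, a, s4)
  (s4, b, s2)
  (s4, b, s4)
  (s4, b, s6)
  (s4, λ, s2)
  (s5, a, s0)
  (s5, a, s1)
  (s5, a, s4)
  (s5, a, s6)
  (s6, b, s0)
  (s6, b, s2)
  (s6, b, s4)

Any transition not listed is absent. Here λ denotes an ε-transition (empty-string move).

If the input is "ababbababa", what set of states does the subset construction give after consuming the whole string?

{s0, s1, s2, s4, s6}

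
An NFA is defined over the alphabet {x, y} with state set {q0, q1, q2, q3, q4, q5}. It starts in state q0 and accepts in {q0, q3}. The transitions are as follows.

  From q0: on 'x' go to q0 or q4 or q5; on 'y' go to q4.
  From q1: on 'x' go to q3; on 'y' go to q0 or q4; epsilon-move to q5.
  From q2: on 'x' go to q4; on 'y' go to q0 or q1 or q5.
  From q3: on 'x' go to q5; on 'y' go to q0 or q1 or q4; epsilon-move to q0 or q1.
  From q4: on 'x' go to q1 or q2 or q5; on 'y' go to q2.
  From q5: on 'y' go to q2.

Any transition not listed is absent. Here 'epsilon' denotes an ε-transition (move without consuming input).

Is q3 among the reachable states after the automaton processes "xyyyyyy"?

Start in {q0}.
Read 'x': {q0} → {q0, q4, q5}.
Read 'y': {q0, q4, q5} → {q2, q4}.
Read 'y': {q2, q4} → {q0, q1, q2, q5}.
Read 'y': {q0, q1, q2, q5} → {q0, q1, q2, q4, q5}.
Read 'y': {q0, q1, q2, q4, q5} → {q0, q1, q2, q4, q5}.
Read 'y': {q0, q1, q2, q4, q5} → {q0, q1, q2, q4, q5}.
Read 'y': {q0, q1, q2, q4, q5} → {q0, q1, q2, q4, q5}.
State q3 is not in {q0, q1, q2, q4, q5}.

No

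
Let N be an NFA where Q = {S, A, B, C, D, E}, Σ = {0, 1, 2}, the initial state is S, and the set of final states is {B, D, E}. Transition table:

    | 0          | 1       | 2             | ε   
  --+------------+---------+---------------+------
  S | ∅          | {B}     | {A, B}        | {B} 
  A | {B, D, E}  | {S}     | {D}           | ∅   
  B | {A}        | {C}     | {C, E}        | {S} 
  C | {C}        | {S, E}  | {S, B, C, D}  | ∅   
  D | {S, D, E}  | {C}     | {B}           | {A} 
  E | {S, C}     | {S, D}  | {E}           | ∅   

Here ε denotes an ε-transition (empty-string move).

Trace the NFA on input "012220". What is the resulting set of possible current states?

{S, A, B, C, D, E}

Start: ε-closure({S}) = {S, B}.
Read '0': S→∅, B→{A}; now {A}.
Read '1': A→{S}; union {S}; ε-closure = {S, B}.
Read '2': S→{A, B}, B→{C, E}; union {A, B, C, E}; ε-closure = {S, A, B, C, E}.
Read '2': S→{A, B}, A→{D}, B→{C, E}, C→{S, B, C, D}, E→{E}; now {S, A, B, C, D, E}.
Read '2': S→{A, B}, A→{D}, B→{C, E}, C→{S, B, C, D}, D→{B}, E→{E}; now {S, A, B, C, D, E}.
Read '0': S→∅, A→{B, D, E}, B→{A}, C→{C}, D→{S, D, E}, E→{S, C}; now {S, A, B, C, D, E}.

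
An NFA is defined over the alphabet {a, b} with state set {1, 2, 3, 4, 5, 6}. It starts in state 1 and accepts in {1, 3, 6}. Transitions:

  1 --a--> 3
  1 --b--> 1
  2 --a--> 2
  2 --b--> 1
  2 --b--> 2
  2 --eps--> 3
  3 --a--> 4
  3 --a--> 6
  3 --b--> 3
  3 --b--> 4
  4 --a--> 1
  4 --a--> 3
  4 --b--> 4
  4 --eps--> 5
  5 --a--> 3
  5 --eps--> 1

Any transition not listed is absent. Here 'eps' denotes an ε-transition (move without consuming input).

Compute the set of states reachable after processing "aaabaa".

Start in {1}.
Read 'a': {1} → {3}.
Read 'a': {3} → {1, 4, 5, 6}.
Read 'a': {1, 4, 5, 6} → {1, 3}.
Read 'b': {1, 3} → {1, 3, 4, 5}.
Read 'a': {1, 3, 4, 5} → {1, 3, 4, 5, 6}.
Read 'a': {1, 3, 4, 5, 6} → {1, 3, 4, 5, 6}.

{1, 3, 4, 5, 6}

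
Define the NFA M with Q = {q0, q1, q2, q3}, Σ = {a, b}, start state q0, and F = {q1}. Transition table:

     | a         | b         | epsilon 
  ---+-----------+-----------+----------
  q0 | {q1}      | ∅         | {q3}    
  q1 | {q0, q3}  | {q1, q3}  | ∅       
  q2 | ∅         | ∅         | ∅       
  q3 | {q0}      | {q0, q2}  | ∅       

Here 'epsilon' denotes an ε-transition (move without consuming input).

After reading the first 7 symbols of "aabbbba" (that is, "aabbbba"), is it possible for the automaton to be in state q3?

Start: ε-closure({q0}) = {q0, q3}.
Read 'a': q0→{q1}, q3→{q0}; union {q0, q1}; ε-closure = {q0, q1, q3}.
Read 'a': q0→{q1}, q1→{q0, q3}, q3→{q0}; now {q0, q1, q3}.
Read 'b': q0→∅, q1→{q1, q3}, q3→{q0, q2}; now {q0, q1, q2, q3}.
Read 'b': q0→∅, q1→{q1, q3}, q2→∅, q3→{q0, q2}; now {q0, q1, q2, q3}.
Read 'b': q0→∅, q1→{q1, q3}, q2→∅, q3→{q0, q2}; now {q0, q1, q2, q3}.
Read 'b': q0→∅, q1→{q1, q3}, q2→∅, q3→{q0, q2}; now {q0, q1, q2, q3}.
Read 'a': q0→{q1}, q1→{q0, q3}, q2→∅, q3→{q0}; now {q0, q1, q3}.
State q3 is in {q0, q1, q3}.

Yes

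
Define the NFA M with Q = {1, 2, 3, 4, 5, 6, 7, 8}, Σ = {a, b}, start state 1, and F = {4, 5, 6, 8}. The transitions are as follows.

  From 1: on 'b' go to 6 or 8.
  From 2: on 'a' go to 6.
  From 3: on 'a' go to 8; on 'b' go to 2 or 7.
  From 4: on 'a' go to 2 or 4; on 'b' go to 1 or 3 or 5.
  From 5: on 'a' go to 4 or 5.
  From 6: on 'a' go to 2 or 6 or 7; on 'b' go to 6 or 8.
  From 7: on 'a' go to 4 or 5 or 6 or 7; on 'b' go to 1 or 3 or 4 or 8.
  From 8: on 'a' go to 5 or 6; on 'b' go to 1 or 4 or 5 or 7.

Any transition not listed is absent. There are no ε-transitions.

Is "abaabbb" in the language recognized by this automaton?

Start in {1}.
Read 'a': {1} → ∅.
The set is empty and remains empty for the remaining 6 symbols.
The final set ∅ contains no accepting state.

No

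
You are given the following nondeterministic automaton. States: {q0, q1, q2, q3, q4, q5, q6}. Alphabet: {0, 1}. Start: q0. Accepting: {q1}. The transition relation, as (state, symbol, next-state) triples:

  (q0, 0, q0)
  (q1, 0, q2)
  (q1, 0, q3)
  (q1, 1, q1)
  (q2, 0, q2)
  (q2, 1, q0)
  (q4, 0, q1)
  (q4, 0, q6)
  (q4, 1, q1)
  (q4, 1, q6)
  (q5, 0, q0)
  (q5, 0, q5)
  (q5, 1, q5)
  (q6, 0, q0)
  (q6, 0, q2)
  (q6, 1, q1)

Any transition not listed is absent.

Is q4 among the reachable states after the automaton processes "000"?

No

Start in {q0}.
Read '0': q0→{q0}; now {q0}.
Read '0': q0→{q0}; now {q0}.
Read '0': q0→{q0}; now {q0}.
State q4 is not in {q0}.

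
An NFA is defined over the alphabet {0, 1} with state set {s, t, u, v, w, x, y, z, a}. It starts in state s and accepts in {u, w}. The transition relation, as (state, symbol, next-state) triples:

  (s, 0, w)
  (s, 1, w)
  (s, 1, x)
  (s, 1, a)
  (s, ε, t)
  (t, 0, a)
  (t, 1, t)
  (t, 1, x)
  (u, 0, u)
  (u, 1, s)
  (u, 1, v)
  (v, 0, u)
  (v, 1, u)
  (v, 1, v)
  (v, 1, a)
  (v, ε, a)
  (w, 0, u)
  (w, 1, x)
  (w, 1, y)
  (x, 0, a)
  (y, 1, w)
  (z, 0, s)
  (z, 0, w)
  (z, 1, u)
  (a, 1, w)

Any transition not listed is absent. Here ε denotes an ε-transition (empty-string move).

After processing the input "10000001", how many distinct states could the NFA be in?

Start: ε-closure({s}) = {s, t}.
Read '1': {s, t} → {t, w, x, a}.
Read '0': {t, w, x, a} → {u, a}.
Read '0': {u, a} → {u}.
Read '0': {u} → {u}.
Read '0': {u} → {u}.
Read '0': {u} → {u}.
Read '0': {u} → {u}.
Read '1': {u} → {s, t, v, a}.
That set has 4 states.

4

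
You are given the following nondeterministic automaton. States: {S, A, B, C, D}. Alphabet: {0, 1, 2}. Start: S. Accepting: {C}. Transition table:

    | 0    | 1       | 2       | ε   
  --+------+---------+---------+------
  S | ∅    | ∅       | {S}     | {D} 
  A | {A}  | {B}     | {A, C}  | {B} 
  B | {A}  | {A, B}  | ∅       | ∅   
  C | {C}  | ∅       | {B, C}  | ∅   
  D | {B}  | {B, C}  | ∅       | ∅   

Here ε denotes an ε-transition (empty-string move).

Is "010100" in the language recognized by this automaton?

No

Start: ε-closure({S}) = {S, D}.
Read '0': S→∅, D→{B}; now {B}.
Read '1': B→{A, B}; now {A, B}.
Read '0': A→{A}, B→{A}; union {A}; ε-closure = {A, B}.
Read '1': A→{B}, B→{A, B}; now {A, B}.
Read '0': A→{A}, B→{A}; union {A}; ε-closure = {A, B}.
Read '0': A→{A}, B→{A}; union {A}; ε-closure = {A, B}.
The final set {A, B} contains no accepting state.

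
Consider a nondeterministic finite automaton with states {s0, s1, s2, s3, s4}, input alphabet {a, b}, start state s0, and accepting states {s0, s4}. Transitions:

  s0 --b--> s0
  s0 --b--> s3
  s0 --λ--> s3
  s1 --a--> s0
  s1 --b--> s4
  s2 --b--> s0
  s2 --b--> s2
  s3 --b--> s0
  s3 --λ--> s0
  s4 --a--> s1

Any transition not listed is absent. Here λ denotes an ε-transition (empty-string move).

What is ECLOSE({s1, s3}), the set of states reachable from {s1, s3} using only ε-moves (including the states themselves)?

Begin with {s1, s3}.
ε-move s3 → s0; add s0.

{s0, s1, s3}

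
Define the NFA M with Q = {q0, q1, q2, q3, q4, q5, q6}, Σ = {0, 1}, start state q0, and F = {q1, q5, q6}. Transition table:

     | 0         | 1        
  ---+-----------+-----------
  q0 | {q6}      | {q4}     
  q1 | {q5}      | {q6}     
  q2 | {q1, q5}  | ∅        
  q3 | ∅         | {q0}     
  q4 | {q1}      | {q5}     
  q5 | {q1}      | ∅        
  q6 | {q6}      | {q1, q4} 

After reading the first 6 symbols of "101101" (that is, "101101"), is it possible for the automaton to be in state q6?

Yes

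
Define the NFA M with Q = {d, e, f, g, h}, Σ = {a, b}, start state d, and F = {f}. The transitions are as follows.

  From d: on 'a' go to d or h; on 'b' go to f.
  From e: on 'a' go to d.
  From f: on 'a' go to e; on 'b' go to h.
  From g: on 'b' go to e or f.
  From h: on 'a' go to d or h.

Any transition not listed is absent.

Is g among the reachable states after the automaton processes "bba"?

No

Start in {d}.
Read 'b': {d} → {f}.
Read 'b': {f} → {h}.
Read 'a': {h} → {d, h}.
State g is not in {d, h}.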